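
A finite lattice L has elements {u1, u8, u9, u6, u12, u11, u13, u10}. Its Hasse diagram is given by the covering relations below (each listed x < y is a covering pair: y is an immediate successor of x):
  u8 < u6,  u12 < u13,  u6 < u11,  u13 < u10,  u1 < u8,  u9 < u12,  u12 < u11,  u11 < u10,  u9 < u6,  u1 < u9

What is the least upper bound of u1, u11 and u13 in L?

Common upper bounds of {u1, u11, u13}: u10.
The least among these is u10.

u10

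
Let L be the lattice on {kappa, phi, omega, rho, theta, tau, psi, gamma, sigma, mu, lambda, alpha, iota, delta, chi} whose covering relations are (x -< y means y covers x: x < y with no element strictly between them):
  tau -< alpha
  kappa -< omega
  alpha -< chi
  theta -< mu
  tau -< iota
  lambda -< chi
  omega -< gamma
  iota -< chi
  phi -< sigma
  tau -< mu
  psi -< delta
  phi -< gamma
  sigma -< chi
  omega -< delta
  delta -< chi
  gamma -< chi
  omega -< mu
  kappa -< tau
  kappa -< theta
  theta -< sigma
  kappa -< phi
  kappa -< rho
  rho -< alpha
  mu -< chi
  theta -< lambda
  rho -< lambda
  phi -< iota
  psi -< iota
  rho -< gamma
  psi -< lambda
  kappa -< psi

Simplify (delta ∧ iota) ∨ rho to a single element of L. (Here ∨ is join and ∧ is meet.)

lambda

delta ∧ iota = psi
psi ∨ rho = lambda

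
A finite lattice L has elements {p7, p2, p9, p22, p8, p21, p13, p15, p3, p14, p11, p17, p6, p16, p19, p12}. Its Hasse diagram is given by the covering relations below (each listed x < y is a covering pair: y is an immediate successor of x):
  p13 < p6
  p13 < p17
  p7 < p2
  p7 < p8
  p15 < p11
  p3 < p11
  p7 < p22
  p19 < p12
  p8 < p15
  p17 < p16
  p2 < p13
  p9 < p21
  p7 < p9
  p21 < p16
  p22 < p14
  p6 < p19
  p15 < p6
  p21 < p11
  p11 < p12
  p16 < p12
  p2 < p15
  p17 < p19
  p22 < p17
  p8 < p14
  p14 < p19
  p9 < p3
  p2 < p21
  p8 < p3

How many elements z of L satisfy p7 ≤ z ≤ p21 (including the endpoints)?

The interval [p7, p21] = {p2, p21, p7, p9}, which has 4 elements.

4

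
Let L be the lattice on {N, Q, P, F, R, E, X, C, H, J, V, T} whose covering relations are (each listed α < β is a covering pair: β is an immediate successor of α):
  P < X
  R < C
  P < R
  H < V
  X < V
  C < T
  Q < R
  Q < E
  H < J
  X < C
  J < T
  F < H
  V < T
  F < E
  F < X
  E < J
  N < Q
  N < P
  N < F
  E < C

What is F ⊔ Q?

E

Common upper bounds of {F, Q}: C, E, J, T.
The least among these is E.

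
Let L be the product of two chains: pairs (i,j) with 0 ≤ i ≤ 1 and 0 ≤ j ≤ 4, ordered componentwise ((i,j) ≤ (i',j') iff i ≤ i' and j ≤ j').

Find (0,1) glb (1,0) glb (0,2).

In a product of chains, the meet is componentwise min, giving (0,0).

(0,0)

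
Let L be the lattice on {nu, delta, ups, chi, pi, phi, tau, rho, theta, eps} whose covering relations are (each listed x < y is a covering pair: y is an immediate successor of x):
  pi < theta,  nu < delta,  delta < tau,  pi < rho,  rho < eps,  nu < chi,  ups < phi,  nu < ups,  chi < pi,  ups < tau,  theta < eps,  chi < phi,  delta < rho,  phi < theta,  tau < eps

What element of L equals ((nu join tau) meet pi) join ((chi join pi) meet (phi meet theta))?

chi

nu ∨ tau = tau
tau ∧ pi = nu
chi ∨ pi = pi
phi ∧ theta = phi
pi ∧ phi = chi
nu ∨ chi = chi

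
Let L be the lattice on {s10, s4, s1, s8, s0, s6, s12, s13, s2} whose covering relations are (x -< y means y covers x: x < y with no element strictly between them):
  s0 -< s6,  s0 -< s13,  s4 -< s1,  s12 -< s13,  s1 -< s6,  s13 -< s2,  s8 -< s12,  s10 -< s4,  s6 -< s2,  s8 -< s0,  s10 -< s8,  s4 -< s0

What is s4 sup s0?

Common upper bounds of {s4, s0}: s0, s13, s2, s6.
The least among these is s0.

s0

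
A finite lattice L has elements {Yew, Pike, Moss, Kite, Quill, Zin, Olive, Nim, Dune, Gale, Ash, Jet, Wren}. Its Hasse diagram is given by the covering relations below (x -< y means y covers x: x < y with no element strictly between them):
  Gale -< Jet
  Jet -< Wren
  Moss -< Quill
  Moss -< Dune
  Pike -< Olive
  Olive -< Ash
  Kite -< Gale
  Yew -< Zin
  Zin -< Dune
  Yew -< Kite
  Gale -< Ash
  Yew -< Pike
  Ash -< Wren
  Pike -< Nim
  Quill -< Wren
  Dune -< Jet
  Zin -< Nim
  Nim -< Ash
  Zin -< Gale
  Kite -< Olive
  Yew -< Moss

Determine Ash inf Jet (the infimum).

Gale

Common lower bounds of {Ash, Jet}: Gale, Kite, Yew, Zin.
The greatest among these is Gale.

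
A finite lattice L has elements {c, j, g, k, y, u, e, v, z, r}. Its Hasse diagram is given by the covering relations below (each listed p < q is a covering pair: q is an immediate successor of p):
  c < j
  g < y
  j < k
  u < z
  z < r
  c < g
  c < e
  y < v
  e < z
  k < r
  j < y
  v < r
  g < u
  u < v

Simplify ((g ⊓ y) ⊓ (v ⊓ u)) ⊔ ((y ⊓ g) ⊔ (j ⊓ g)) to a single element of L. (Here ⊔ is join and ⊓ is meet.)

g ∧ y = g
v ∧ u = u
g ∧ u = g
y ∧ g = g
j ∧ g = c
g ∨ c = g
g ∨ g = g

g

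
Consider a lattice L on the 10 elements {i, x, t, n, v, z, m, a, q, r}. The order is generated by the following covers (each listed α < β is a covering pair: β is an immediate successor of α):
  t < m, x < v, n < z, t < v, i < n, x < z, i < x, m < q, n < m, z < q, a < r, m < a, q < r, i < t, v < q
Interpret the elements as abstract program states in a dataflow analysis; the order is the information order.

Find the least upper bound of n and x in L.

Common upper bounds of {n, x}: q, r, z.
The least among these is z.

z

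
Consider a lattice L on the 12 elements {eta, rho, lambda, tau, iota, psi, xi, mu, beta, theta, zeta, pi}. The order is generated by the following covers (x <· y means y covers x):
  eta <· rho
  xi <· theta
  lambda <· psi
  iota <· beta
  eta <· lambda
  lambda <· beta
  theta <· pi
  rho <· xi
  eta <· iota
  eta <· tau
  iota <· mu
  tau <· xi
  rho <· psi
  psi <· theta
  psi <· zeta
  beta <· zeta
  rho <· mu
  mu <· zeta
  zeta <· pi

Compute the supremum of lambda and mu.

Common upper bounds of {lambda, mu}: pi, zeta.
The least among these is zeta.

zeta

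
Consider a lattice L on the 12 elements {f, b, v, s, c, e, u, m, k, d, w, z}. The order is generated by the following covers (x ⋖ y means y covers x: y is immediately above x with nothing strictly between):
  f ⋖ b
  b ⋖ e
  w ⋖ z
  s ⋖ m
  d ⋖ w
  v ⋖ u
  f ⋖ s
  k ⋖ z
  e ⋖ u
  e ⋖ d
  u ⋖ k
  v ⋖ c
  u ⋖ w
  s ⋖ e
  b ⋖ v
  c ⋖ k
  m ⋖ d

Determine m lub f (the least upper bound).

Common upper bounds of {m, f}: d, m, w, z.
The least among these is m.

m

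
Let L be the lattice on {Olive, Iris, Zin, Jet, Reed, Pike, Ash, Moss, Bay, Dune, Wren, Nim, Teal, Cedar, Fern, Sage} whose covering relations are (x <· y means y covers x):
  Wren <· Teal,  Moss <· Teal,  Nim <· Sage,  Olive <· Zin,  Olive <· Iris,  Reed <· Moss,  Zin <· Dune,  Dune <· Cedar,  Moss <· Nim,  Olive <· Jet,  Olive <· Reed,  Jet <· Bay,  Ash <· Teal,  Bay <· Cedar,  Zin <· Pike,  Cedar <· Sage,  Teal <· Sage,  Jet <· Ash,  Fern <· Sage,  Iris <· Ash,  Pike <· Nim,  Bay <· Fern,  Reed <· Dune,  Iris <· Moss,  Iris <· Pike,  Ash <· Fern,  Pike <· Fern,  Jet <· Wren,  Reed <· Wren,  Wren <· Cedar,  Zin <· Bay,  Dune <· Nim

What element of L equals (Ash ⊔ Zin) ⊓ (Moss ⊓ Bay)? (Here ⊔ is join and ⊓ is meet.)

Ash ∨ Zin = Fern
Moss ∧ Bay = Olive
Fern ∧ Olive = Olive

Olive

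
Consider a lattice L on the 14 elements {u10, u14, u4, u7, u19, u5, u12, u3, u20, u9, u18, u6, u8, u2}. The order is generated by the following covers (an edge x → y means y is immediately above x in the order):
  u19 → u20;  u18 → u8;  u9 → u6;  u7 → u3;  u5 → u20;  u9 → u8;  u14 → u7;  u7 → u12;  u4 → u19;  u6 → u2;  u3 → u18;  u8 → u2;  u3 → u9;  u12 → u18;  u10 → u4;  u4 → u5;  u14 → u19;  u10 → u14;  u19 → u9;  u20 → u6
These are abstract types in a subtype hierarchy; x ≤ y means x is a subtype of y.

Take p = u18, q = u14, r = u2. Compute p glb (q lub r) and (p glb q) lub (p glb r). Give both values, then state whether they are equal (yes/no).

q lub r = u2, so p glb (q lub r) = u18 glb u2 = u18.
p glb q = u14 and p glb r = u18, so (p glb q) lub (p glb r) = u14 lub u18 = u18.
Equal: yes.

u18; u18; yes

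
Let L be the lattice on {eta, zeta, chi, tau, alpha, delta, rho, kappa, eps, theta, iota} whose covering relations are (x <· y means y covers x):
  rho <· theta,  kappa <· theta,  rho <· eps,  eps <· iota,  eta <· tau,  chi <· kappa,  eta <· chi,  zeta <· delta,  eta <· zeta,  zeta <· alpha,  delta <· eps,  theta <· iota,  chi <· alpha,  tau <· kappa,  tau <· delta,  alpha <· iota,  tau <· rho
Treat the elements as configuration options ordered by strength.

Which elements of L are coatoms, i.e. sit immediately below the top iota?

The coatoms are exactly the elements covered by iota: alpha, eps, theta.

alpha, eps, theta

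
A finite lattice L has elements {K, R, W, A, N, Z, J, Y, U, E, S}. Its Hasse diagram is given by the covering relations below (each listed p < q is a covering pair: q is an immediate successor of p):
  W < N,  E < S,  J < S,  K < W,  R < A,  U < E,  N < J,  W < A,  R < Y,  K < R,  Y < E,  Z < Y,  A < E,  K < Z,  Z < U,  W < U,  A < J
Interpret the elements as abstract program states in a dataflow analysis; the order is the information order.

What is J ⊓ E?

Common lower bounds of {J, E}: A, K, R, W.
The greatest among these is A.

A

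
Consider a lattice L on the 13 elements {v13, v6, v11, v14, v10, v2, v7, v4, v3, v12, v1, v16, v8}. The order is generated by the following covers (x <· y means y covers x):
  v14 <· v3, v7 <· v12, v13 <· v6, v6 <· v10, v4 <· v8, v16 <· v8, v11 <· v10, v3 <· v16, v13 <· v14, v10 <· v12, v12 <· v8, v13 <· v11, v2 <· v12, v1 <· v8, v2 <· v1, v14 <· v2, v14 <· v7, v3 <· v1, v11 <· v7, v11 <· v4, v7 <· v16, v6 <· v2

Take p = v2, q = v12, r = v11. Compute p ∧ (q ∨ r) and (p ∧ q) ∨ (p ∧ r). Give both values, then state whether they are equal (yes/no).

q ∨ r = v12, so p ∧ (q ∨ r) = v2 ∧ v12 = v2.
p ∧ q = v2 and p ∧ r = v13, so (p ∧ q) ∨ (p ∧ r) = v2 ∨ v13 = v2.
Equal: yes.

v2; v2; yes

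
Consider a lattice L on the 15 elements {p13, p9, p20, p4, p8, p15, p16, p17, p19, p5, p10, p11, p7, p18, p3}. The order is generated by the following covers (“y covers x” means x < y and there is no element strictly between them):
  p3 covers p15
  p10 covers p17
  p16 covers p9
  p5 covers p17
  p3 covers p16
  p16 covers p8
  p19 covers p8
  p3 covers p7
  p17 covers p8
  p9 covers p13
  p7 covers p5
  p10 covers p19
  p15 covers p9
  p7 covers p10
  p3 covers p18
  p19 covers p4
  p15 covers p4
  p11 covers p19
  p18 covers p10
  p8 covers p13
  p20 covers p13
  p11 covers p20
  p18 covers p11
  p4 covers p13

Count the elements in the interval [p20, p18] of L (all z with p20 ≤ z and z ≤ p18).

3

The interval [p20, p18] = {p11, p18, p20}, which has 3 elements.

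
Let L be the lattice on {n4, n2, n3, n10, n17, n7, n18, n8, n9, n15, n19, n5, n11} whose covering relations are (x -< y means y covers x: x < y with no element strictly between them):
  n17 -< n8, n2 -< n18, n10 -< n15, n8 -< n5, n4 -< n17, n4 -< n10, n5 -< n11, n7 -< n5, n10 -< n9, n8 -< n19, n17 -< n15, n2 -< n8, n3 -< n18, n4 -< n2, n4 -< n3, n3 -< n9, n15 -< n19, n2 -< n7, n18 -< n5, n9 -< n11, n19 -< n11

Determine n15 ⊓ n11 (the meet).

Common lower bounds of {n15, n11}: n10, n15, n17, n4.
The greatest among these is n15.

n15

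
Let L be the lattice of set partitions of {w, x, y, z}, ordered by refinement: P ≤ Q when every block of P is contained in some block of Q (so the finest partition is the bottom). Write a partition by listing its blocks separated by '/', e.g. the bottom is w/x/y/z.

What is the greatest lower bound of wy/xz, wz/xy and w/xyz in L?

Common lower bounds of {wy/xz, wz/xy, w/xyz}: w/x/y/z.
The greatest among these is w/x/y/z.

w/x/y/z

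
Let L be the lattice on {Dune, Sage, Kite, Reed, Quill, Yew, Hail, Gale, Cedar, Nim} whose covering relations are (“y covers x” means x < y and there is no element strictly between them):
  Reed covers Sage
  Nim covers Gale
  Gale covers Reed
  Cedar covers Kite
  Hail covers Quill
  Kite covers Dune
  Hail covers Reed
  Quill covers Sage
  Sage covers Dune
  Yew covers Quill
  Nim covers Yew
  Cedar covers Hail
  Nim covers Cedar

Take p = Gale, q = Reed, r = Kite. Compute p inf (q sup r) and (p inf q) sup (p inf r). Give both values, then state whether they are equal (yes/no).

Reed; Reed; yes

q sup r = Cedar, so p inf (q sup r) = Gale inf Cedar = Reed.
p inf q = Reed and p inf r = Dune, so (p inf q) sup (p inf r) = Reed sup Dune = Reed.
Equal: yes.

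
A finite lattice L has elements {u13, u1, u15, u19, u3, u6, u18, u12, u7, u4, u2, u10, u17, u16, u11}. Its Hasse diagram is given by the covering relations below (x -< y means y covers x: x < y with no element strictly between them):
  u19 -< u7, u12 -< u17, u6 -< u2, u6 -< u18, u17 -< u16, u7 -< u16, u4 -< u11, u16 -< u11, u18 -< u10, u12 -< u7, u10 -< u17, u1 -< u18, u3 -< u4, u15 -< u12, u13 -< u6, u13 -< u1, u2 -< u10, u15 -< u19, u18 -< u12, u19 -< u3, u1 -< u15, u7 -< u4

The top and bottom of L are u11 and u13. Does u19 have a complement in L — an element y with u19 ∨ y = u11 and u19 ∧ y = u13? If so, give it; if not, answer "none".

For every candidate y, either u19 ∨ y ≠ u11 or u19 ∧ y ≠ u13; no complement exists.

none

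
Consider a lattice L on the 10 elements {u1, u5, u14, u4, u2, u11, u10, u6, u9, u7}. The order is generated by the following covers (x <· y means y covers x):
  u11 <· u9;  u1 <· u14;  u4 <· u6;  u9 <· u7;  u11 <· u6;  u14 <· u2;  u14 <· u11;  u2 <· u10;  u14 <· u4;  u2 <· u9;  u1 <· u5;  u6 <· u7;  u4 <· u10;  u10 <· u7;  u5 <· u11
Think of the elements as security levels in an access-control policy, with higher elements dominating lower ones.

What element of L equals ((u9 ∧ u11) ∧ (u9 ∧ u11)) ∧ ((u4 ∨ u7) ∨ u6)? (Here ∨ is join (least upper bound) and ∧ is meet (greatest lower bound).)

u11

u9 ∧ u11 = u11
u9 ∧ u11 = u11
u11 ∧ u11 = u11
u4 ∨ u7 = u7
u7 ∨ u6 = u7
u11 ∧ u7 = u11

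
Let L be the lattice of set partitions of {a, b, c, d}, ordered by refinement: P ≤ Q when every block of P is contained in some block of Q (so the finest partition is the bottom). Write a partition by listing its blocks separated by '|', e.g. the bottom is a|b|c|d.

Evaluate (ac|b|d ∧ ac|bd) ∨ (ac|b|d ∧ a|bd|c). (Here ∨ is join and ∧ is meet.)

ac|b|d

ac|b|d ∧ ac|bd = ac|b|d
ac|b|d ∧ a|bd|c = a|b|c|d
ac|b|d ∨ a|b|c|d = ac|b|d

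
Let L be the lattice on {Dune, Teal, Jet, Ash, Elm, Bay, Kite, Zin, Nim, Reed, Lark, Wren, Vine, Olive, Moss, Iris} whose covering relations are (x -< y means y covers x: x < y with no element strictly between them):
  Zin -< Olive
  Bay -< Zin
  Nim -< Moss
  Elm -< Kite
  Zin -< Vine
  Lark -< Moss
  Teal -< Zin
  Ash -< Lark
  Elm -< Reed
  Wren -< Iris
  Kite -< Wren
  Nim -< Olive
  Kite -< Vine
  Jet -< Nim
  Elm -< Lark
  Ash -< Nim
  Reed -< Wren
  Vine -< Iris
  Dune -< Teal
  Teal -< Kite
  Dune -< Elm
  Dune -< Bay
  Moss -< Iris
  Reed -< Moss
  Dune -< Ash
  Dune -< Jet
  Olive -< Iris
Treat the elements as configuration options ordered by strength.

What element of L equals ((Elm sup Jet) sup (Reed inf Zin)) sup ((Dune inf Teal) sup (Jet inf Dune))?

Moss

Elm ∨ Jet = Moss
Reed ∧ Zin = Dune
Moss ∨ Dune = Moss
Dune ∧ Teal = Dune
Jet ∧ Dune = Dune
Dune ∨ Dune = Dune
Moss ∨ Dune = Moss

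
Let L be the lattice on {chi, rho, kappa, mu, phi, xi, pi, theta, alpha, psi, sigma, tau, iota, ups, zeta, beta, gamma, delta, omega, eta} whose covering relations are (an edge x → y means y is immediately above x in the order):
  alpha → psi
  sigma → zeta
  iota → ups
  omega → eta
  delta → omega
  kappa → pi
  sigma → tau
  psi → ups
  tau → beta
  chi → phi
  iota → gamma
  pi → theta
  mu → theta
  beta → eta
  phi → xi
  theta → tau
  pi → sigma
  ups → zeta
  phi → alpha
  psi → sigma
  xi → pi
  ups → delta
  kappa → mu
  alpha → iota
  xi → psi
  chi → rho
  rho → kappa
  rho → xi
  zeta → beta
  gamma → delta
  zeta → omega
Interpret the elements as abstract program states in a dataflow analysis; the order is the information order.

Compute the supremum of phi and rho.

Common upper bounds of {phi, rho}: beta, delta, eta, omega, pi, psi, sigma, tau, theta, ups, xi, zeta.
The least among these is xi.

xi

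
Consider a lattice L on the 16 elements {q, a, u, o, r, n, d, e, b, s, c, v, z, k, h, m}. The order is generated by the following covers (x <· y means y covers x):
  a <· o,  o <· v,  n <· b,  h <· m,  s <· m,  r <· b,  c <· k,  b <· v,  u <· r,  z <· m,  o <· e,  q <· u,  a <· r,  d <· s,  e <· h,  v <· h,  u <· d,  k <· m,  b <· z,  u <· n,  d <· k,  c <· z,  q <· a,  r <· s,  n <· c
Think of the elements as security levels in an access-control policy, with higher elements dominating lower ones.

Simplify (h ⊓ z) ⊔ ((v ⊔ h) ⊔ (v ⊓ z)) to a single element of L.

h ∧ z = b
v ∨ h = h
v ∧ z = b
h ∨ b = h
b ∨ h = h

h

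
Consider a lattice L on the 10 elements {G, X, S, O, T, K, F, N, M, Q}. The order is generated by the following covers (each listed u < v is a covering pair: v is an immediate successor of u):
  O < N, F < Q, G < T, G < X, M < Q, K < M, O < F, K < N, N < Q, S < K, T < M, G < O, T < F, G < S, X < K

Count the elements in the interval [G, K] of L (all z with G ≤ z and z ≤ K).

The interval [G, K] = {G, K, S, X}, which has 4 elements.

4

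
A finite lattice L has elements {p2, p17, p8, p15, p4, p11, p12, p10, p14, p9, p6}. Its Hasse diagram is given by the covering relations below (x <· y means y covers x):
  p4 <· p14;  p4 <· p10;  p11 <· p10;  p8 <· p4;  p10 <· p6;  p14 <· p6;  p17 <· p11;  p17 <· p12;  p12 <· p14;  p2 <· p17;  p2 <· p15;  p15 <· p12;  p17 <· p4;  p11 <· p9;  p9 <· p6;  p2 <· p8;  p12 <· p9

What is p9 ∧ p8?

Common lower bounds of {p9, p8}: p2.
The greatest among these is p2.

p2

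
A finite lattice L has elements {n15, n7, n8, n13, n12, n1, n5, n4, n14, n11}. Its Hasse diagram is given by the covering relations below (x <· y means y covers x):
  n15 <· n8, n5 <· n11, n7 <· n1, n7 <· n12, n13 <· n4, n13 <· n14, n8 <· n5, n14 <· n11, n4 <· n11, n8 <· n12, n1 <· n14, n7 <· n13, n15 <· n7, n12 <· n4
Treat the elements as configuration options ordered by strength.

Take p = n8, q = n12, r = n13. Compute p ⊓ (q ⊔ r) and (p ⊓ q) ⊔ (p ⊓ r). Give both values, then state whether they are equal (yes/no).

q ⊔ r = n4, so p ⊓ (q ⊔ r) = n8 ⊓ n4 = n8.
p ⊓ q = n8 and p ⊓ r = n15, so (p ⊓ q) ⊔ (p ⊓ r) = n8 ⊔ n15 = n8.
Equal: yes.

n8; n8; yes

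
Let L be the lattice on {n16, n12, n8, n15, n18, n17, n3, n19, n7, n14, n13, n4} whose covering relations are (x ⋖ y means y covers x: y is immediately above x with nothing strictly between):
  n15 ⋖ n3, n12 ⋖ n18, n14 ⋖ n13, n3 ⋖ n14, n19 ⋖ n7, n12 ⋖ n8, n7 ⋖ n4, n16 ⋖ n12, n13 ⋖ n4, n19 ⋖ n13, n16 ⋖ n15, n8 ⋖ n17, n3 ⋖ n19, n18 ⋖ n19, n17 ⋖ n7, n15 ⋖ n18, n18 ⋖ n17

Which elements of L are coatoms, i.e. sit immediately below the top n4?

n13, n7

The coatoms are exactly the elements covered by n4: n13, n7.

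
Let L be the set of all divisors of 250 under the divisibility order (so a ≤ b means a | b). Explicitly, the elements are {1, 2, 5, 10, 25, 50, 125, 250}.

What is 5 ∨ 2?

In the divisibility order, the join is the least common multiple: lcm(5, 2) = 10.

10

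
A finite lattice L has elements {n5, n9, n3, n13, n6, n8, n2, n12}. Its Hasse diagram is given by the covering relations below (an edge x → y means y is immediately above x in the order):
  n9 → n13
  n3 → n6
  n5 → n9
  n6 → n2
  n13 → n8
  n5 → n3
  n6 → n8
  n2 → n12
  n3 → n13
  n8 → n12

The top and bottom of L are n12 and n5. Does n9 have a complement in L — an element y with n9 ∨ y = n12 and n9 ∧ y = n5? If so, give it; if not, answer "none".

n2

Need y with n9 ∨ y = n12 and n9 ∧ y = n5.
Checking each element gives: n2.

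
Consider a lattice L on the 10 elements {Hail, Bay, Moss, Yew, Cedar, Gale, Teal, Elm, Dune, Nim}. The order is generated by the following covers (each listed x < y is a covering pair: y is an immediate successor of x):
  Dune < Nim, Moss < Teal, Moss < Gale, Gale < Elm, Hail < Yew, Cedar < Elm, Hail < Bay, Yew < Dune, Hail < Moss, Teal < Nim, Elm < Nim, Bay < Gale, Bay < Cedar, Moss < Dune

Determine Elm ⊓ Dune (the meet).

Moss

Common lower bounds of {Elm, Dune}: Hail, Moss.
The greatest among these is Moss.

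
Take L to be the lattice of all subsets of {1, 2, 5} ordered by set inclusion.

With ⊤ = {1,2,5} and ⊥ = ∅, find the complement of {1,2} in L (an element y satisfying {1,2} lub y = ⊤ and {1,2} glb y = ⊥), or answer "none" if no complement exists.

{5}

Need y with {1,2} ∨ y = {1,2,5} and {1,2} ∧ y = ∅.
Checking each element gives: {5}.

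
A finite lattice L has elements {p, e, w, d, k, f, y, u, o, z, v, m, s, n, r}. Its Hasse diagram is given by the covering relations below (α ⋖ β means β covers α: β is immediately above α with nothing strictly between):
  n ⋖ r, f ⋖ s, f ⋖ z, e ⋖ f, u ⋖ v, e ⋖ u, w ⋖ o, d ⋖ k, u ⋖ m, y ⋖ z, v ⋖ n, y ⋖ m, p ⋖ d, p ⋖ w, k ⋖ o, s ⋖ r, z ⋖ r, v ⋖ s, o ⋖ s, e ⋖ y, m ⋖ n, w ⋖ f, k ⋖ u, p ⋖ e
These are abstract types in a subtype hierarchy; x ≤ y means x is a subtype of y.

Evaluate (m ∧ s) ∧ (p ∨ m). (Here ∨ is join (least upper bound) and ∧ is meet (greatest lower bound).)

u

m ∧ s = u
p ∨ m = m
u ∧ m = u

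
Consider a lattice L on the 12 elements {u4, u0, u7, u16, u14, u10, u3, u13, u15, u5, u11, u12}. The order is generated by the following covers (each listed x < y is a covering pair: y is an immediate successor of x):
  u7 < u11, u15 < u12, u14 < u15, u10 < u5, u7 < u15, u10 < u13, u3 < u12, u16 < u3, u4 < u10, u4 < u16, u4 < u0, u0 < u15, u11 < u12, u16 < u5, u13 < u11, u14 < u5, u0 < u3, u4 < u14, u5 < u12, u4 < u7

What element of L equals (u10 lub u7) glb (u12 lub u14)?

u11

u10 ∨ u7 = u11
u12 ∨ u14 = u12
u11 ∧ u12 = u11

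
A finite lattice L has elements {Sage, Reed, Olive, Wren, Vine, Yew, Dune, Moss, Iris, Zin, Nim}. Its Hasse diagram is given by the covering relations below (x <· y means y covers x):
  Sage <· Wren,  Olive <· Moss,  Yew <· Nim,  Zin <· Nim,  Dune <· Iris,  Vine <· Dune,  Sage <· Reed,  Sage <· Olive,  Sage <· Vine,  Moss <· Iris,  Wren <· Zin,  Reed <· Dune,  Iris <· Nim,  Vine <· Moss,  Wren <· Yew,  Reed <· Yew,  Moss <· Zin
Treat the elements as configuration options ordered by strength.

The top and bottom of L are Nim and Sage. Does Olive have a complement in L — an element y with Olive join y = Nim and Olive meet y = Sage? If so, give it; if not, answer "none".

Yew

Need y with Olive ∨ y = Nim and Olive ∧ y = Sage.
Checking each element gives: Yew.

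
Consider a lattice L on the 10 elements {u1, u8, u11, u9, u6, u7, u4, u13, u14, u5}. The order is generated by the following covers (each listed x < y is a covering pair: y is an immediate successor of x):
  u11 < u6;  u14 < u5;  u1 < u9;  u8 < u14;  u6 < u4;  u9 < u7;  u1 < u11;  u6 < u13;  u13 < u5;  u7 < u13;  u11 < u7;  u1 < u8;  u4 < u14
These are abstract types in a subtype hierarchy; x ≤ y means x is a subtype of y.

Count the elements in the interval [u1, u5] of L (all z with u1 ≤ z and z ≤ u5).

10

The interval [u1, u5] = {u1, u11, u13, u14, u4, u5, u6, u7, u8, u9}, which has 10 elements.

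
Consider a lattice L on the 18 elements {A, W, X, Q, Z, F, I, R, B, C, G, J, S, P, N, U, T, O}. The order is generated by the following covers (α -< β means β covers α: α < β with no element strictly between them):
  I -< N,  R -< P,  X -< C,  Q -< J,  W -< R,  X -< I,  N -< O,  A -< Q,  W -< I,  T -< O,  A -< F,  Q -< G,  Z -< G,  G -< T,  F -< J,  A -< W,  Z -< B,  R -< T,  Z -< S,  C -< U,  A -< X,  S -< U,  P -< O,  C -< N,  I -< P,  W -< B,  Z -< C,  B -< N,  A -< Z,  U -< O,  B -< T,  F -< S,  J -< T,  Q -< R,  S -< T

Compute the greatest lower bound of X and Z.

Common lower bounds of {X, Z}: A.
The greatest among these is A.

A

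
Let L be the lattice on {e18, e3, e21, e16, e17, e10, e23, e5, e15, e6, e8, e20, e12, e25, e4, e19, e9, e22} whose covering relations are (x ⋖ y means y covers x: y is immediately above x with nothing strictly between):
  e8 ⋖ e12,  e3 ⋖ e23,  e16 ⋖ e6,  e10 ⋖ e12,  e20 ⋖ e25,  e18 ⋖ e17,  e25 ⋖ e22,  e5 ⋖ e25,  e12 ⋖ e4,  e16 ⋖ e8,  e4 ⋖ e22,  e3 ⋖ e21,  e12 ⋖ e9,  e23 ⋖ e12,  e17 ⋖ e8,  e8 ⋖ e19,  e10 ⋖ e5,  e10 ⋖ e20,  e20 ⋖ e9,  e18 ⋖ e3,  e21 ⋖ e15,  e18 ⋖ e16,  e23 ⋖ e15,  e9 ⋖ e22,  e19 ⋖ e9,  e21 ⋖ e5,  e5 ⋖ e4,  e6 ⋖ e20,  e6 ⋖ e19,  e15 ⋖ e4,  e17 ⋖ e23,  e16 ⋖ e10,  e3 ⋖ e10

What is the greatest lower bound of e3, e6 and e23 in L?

e18

Common lower bounds of {e3, e6, e23}: e18.
The greatest among these is e18.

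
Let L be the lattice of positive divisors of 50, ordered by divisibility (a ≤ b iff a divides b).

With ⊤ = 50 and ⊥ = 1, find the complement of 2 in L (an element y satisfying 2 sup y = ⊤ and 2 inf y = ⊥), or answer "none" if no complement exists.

25

Need y with 2 ∨ y = 50 and 2 ∧ y = 1.
Checking each element gives: 25.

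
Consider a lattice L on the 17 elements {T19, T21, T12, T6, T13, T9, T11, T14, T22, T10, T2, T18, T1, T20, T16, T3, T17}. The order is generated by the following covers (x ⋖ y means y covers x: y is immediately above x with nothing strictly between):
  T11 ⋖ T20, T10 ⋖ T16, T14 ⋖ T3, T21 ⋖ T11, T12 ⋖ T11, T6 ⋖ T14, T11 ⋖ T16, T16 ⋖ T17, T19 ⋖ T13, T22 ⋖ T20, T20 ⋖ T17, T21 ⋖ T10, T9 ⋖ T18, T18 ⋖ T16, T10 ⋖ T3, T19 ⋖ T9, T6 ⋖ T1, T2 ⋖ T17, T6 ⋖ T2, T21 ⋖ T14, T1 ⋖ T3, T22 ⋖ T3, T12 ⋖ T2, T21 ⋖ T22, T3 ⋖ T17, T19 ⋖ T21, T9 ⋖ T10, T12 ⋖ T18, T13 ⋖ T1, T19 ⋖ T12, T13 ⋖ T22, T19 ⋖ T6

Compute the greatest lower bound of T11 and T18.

Common lower bounds of {T11, T18}: T12, T19.
The greatest among these is T12.

T12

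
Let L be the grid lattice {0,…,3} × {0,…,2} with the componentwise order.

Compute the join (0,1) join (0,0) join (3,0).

(3,1)

Common upper bounds of {(0,1), (0,0), (3,0)}: (3,1), (3,2).
The least among these is (3,1).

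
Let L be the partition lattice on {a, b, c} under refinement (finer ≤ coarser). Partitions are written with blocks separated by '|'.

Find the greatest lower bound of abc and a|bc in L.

a|bc

The meet (common refinement) of abc and a|bc intersects blocks pairwise, giving a|bc.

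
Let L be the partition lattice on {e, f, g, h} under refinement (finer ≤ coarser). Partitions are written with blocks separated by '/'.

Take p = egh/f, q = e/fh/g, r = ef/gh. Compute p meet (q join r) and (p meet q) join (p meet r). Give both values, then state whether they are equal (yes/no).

egh/f; e/f/gh; no

q join r = efgh, so p meet (q join r) = egh/f meet efgh = egh/f.
p meet q = e/f/g/h and p meet r = e/f/gh, so (p meet q) join (p meet r) = e/f/g/h join e/f/gh = e/f/gh.
Equal: no.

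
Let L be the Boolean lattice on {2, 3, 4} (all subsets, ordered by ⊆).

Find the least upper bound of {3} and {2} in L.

Common upper bounds of {{3}, {2}}: {2,3,4}, {2,3}.
The least among these is {2,3}.

{2,3}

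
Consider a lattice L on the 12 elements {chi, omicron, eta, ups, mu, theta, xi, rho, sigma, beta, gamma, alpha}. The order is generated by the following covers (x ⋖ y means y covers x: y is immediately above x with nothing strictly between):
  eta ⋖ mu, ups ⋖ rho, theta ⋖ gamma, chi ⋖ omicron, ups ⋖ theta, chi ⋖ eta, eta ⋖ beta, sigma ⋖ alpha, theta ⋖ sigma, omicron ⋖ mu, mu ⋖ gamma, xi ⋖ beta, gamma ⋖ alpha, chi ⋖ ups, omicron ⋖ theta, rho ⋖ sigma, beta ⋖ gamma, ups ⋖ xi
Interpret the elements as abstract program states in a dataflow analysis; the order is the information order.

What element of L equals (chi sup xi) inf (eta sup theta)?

chi ∨ xi = xi
eta ∨ theta = gamma
xi ∧ gamma = xi

xi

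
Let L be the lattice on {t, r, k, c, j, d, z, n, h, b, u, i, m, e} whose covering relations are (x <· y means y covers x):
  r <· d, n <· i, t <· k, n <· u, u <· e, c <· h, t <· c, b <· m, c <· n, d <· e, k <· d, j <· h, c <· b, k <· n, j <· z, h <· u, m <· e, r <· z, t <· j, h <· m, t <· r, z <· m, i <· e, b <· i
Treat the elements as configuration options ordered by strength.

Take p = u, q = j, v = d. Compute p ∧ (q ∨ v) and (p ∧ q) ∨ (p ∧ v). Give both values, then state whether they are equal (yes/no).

u; u; yes

q ∨ v = e, so p ∧ (q ∨ v) = u ∧ e = u.
p ∧ q = j and p ∧ v = k, so (p ∧ q) ∨ (p ∧ v) = j ∨ k = u.
Equal: yes.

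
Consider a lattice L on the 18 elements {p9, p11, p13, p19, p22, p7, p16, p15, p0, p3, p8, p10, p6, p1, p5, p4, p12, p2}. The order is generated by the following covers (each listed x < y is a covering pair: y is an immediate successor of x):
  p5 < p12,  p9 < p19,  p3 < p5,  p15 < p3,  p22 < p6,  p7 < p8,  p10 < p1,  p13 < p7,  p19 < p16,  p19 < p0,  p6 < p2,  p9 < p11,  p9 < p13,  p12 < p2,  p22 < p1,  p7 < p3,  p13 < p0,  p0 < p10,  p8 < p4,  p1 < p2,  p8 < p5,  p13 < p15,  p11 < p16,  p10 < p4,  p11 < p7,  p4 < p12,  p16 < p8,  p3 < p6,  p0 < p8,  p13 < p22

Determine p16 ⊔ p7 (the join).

Common upper bounds of {p16, p7}: p12, p2, p4, p5, p8.
The least among these is p8.

p8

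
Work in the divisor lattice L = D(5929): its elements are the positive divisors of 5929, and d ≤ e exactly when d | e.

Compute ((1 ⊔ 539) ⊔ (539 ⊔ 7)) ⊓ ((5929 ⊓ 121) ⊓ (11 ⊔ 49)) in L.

11

1 ∨ 539 = 539
539 ∨ 7 = 539
539 ∨ 539 = 539
5929 ∧ 121 = 121
11 ∨ 49 = 539
121 ∧ 539 = 11
539 ∧ 11 = 11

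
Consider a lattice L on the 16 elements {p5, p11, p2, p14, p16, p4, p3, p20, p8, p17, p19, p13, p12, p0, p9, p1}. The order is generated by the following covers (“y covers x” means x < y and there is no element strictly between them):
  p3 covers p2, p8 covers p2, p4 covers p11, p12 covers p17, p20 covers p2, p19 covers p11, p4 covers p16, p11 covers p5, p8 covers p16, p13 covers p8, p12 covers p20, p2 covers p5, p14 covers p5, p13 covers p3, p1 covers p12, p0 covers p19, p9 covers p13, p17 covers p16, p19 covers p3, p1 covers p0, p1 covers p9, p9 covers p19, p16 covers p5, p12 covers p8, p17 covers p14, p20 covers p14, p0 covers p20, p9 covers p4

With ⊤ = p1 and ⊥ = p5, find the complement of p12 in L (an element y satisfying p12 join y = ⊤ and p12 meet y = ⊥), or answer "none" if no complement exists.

p11

Need y with p12 ∨ y = p1 and p12 ∧ y = p5.
Checking each element gives: p11.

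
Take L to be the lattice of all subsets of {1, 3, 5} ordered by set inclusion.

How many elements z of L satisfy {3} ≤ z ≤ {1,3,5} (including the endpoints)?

4

The interval [{3}, {1,3,5}] = {{1,3,5}, {1,3}, {3,5}, {3}}, which has 4 elements.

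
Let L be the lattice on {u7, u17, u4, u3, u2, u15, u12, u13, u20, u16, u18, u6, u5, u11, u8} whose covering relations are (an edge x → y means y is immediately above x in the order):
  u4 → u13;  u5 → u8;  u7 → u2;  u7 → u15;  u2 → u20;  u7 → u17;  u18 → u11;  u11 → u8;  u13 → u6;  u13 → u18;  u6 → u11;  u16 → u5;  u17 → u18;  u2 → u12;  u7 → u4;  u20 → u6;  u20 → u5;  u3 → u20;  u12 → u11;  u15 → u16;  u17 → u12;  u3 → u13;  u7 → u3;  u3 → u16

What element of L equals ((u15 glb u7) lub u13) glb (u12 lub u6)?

u13

u15 ∧ u7 = u7
u7 ∨ u13 = u13
u12 ∨ u6 = u11
u13 ∧ u11 = u13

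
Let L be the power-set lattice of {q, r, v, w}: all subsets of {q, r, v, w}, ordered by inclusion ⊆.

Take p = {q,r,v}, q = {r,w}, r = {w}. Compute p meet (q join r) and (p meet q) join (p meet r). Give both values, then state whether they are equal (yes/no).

{r}; {r}; yes

q join r = {r,w}, so p meet (q join r) = {q,r,v} meet {r,w} = {r}.
p meet q = {r} and p meet r = ∅, so (p meet q) join (p meet r) = {r} join ∅ = {r}.
Equal: yes.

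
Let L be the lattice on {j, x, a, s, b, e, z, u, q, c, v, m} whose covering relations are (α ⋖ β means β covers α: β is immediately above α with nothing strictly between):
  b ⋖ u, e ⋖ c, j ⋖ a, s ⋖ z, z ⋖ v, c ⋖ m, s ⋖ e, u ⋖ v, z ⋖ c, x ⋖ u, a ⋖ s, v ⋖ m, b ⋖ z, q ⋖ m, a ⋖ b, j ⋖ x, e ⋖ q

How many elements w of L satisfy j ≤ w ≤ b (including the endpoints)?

The interval [j, b] = {a, b, j}, which has 3 elements.

3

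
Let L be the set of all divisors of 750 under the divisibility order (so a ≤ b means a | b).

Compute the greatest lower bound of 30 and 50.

10

Common lower bounds of {30, 50}: 1, 10, 2, 5.
The greatest among these is 10.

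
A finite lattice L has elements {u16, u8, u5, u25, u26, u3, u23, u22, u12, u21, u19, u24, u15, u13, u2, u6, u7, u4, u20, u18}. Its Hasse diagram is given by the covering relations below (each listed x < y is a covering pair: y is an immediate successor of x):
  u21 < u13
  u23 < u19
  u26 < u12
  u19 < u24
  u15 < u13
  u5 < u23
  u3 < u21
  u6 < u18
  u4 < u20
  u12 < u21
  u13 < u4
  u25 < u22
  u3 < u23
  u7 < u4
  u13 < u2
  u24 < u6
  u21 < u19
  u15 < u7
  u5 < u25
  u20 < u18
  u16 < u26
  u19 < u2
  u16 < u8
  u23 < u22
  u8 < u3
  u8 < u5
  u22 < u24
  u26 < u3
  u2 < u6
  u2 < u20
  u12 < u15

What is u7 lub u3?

Common upper bounds of {u7, u3}: u18, u20, u4.
The least among these is u4.

u4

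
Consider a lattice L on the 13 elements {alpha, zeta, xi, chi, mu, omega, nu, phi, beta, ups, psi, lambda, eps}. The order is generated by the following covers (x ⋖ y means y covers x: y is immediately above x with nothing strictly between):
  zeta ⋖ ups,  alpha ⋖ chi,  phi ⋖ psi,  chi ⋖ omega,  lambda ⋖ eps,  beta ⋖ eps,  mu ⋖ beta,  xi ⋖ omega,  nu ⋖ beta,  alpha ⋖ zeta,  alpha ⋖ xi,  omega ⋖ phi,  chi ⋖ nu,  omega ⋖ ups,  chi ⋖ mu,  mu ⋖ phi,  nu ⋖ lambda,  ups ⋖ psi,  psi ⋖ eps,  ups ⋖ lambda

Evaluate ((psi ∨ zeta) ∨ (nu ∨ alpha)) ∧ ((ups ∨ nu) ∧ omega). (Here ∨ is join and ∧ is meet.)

psi ∨ zeta = psi
nu ∨ alpha = nu
psi ∨ nu = eps
ups ∨ nu = lambda
lambda ∧ omega = omega
eps ∧ omega = omega

omega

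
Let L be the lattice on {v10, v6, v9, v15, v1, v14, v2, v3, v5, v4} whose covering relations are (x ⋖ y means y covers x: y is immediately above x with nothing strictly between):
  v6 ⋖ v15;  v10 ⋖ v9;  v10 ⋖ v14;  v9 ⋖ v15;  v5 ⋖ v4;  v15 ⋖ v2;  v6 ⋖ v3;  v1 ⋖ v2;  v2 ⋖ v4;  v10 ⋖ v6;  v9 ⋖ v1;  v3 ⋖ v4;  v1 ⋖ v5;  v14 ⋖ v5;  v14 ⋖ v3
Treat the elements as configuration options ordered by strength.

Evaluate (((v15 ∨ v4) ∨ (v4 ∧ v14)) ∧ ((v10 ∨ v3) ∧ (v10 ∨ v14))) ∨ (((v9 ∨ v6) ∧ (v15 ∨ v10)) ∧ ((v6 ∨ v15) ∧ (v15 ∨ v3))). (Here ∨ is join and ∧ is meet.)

v4

v15 ∨ v4 = v4
v4 ∧ v14 = v14
v4 ∨ v14 = v4
v10 ∨ v3 = v3
v10 ∨ v14 = v14
v3 ∧ v14 = v14
v4 ∧ v14 = v14
v9 ∨ v6 = v15
v15 ∨ v10 = v15
v15 ∧ v15 = v15
v6 ∨ v15 = v15
v15 ∨ v3 = v4
v15 ∧ v4 = v15
v15 ∧ v15 = v15
v14 ∨ v15 = v4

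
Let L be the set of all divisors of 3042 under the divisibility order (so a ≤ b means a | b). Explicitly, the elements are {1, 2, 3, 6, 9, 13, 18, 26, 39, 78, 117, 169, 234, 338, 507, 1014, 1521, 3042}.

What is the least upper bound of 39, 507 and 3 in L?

507

In the divisibility order, the join is the least common multiple: lcm(39, 507, 3) = 507.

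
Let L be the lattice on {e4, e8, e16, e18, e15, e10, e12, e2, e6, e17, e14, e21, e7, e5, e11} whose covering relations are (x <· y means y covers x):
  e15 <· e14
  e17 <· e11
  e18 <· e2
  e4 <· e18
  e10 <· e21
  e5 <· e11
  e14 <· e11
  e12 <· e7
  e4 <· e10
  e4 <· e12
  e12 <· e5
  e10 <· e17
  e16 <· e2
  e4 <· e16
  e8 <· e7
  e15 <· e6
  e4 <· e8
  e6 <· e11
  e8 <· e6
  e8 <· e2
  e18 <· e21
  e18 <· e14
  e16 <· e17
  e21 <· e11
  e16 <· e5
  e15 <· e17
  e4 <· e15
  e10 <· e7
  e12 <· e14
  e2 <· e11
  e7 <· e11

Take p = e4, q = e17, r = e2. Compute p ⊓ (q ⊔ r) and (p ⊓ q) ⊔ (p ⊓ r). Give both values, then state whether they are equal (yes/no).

e4; e4; yes

q ⊔ r = e11, so p ⊓ (q ⊔ r) = e4 ⊓ e11 = e4.
p ⊓ q = e4 and p ⊓ r = e4, so (p ⊓ q) ⊔ (p ⊓ r) = e4 ⊔ e4 = e4.
Equal: yes.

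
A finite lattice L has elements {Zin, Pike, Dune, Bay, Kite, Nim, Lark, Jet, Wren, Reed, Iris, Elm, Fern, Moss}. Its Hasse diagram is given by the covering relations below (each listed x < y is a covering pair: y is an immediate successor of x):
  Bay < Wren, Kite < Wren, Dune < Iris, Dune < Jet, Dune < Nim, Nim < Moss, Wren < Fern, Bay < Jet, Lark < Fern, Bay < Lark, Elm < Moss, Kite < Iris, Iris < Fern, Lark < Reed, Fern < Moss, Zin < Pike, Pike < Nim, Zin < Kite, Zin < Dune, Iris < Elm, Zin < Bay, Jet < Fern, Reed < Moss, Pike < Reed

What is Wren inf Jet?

Common lower bounds of {Wren, Jet}: Bay, Zin.
The greatest among these is Bay.

Bay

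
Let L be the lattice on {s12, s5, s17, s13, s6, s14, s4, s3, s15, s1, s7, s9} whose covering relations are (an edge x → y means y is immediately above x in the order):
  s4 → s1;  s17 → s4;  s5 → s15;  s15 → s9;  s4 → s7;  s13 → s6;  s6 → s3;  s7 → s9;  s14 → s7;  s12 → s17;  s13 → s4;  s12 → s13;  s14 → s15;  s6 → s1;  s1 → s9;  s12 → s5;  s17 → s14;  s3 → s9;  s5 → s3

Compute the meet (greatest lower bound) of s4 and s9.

s4

Common lower bounds of {s4, s9}: s12, s13, s17, s4.
The greatest among these is s4.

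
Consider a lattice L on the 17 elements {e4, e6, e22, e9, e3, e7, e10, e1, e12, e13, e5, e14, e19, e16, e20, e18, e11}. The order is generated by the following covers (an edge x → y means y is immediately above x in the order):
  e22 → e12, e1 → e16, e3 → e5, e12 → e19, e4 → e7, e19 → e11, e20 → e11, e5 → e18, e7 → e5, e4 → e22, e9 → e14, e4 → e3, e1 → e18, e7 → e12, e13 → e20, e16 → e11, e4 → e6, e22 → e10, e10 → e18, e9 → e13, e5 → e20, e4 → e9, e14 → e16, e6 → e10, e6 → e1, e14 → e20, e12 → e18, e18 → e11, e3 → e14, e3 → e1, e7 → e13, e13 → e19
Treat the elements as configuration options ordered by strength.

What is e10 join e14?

Common upper bounds of {e10, e14}: e11.
The least among these is e11.

e11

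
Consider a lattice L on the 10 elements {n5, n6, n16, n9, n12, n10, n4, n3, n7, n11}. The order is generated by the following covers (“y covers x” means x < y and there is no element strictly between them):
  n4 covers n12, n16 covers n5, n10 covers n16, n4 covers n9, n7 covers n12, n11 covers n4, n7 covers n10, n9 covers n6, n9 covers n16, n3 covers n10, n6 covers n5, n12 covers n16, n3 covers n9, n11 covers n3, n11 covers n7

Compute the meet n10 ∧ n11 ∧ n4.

Common lower bounds of {n10, n11, n4}: n16, n5.
The greatest among these is n16.

n16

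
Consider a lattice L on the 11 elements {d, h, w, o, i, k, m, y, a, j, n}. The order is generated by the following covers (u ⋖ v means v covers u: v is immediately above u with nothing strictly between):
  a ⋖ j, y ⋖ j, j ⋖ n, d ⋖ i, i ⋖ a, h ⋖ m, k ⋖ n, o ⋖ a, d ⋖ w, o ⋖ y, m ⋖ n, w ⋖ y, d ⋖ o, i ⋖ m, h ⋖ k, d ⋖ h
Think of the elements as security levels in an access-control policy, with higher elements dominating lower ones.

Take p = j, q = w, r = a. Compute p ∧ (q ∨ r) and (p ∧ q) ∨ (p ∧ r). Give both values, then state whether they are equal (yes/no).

j; j; yes

q ∨ r = j, so p ∧ (q ∨ r) = j ∧ j = j.
p ∧ q = w and p ∧ r = a, so (p ∧ q) ∨ (p ∧ r) = w ∨ a = j.
Equal: yes.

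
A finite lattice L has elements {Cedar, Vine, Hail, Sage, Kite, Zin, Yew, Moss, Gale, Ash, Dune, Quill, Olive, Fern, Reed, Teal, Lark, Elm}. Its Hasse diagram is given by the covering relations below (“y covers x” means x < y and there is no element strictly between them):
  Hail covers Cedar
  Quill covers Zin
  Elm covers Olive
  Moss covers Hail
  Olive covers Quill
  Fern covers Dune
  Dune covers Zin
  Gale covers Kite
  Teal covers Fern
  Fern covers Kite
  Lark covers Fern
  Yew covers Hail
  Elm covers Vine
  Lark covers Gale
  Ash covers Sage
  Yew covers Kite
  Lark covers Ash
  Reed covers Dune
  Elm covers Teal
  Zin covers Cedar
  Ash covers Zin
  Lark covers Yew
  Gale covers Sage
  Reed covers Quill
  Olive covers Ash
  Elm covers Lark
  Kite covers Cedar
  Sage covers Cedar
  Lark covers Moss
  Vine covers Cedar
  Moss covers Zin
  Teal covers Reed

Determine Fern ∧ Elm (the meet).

Fern

Common lower bounds of {Fern, Elm}: Cedar, Dune, Fern, Kite, Zin.
The greatest among these is Fern.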